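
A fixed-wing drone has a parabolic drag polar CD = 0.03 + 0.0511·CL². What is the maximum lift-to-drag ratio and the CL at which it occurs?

For CD = CD0 + K·CL², (L/D)max occurs at CL* = √(CD0/K) and equals 1/(2√(K·CD0)).
(L/D)max = 1/(2√(0.0511 × 0.03)) = 1/(2 × 0.03915) = 12.8
CL* = √(0.03/0.0511) = 0.766

(L/D)max = 12.8, at CL = 0.766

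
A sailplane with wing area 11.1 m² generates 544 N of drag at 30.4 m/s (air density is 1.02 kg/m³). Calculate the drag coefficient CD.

From D = ½ρv²S·CD, rearranging gives CD = 2D/(ρv²S).
CD = 2 × 544 / (1.02 × 30.4² × 11.1) = 0.104

CD = 0.104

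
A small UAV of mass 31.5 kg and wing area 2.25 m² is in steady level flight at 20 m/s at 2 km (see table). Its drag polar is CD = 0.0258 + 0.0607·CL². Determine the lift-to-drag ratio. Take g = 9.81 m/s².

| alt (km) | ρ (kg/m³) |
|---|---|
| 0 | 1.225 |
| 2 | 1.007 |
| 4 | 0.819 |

At 2 km, from the table: ρ = 1.007 kg/m³.
In steady level flight, lift balances weight: W = mg = 31.5 × 9.81 = 309.02 N.
Dynamic pressure q = 0.5 × 1.007 × 20² = 201.4 Pa.
Required CL = L/(qS) = 309.02/(201.4·2.25) = 0.6819.
CD = 0.0258 + 0.0607 × 0.6819² = 0.05403.
L/D = CL/CD = 0.6819 / 0.05403 = 12.6

L/D = 12.6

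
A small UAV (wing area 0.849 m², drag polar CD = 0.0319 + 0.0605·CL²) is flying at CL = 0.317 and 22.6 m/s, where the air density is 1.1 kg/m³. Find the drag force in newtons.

CD = 0.0319 + 0.0605 × 0.317² = 0.03798
D = ½ρv²S·CD = ½ × 1.1 × 22.6² × 0.849 × 0.03798 = 9.06 N

D = 9.06 N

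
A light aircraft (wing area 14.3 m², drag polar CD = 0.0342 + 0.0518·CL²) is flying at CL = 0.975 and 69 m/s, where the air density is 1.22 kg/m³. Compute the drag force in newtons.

CD = 0.0342 + 0.0518 × 0.975² = 0.08344
D = ½ρv²S·CD = ½ × 1.22 × 69² × 14.3 × 0.08344 = 3470 N

D = 3470 N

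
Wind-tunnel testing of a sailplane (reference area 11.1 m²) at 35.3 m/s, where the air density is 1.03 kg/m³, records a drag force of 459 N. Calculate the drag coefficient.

From D = ½ρv²S·CD, rearranging gives CD = 2D/(ρv²S).
CD = 2 × 459 / (1.03 × 35.3² × 11.1) = 0.0644

CD = 0.0644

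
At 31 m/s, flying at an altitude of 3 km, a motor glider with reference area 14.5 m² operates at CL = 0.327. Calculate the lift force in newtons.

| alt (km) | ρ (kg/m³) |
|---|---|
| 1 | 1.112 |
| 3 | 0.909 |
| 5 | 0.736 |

At 3 km, from the table: ρ = 0.909 kg/m³.
L = ½ρv²S·CL = ½ × 0.909 × 31² × 14.5 × 0.327 = 2070 N

L = 2070 N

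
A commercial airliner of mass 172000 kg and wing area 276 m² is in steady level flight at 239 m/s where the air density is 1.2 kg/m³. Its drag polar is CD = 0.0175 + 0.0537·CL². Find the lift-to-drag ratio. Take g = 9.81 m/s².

L/D = 9.29

Level flight ⇒ L = W = m·g = 172000 × 9.81 = 1.6873×10^6 N.
q = ½ρv² = ½ × 1.2 × 239² = 34270 Pa.
CL = 2W/(ρv²S) = 2×1.6873×10^6/(1.2×239²×276) = 0.1784.
CD = 0.0175 + 0.0537 × 0.1784² = 0.01921.
L/D = CL/CD = 0.1784 / 0.01921 = 9.29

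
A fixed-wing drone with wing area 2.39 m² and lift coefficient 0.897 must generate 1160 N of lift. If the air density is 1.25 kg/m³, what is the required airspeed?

L = ½ρv²S·CL ⇒ v = √(2L/(ρ·S·CL))
v = √(2 × 1160 / (1.25 × 2.39 × 0.897)) = √865.7 = 29.4 m/s

v = 29.4 m/s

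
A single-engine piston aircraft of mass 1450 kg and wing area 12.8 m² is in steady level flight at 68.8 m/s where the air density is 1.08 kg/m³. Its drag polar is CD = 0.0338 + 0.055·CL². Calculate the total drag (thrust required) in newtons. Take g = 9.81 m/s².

D = 1450 N

In steady level flight, lift balances weight: W = mg = 1450 × 9.81 = 14224 N.
Dynamic pressure q = 0.5 × 1.08 × 68.8² = 2556 Pa.
CL = W/(q·S) = 14224 / (2556 × 12.8) = 0.4348.
CD = 0.0338 + 0.055 × 0.4348² = 0.0442.
D = q·S·CD = 2556 × 12.8 × 0.0442 = 1446 N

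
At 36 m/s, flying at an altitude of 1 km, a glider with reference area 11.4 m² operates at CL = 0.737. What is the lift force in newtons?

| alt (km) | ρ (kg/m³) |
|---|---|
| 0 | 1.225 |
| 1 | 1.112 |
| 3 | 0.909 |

At 1 km, from the table: ρ = 1.112 kg/m³.
L = ½ρv²S·CL = ½ × 1.112 × 36² × 11.4 × 0.737 = 6050 N ≈ 6.05 kN

L = 6050 N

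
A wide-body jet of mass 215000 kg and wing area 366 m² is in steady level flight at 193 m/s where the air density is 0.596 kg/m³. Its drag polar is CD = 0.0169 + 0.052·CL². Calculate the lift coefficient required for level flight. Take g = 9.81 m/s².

CL = 0.519

In steady level flight, lift balances weight: W = mg = 215000 × 9.81 = 2.1092×10^6 N.
q = ½ρv² = ½ × 0.596 × 193² = 11100 Pa.
CL = 2W/(ρv²S) = 2×2.1092×10^6/(0.596×193²×366) = 0.5192.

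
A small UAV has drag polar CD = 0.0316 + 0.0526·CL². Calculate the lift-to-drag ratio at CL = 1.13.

L/D = 11.4

CD = 0.0316 + 0.0526 × 1.13² = 0.09876
L/D = CL/CD = 1.13 / 0.09876 = 11.4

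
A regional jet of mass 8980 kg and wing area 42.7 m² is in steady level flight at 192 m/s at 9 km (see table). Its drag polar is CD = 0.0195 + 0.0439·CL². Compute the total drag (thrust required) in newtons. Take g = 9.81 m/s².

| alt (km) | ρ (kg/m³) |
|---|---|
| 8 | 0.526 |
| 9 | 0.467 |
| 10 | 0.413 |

At 9 km, from the table: ρ = 0.467 kg/m³.
In steady level flight, lift balances weight: W = mg = 8980 × 9.81 = 88094 N.
q = ½ρv² = ½ × 0.467 × 192² = 8608 Pa.
CL = W/(q·S) = 88094 / (8608 × 42.7) = 0.2397.
CD = 0.0195 + 0.0439 × 0.2397² = 0.02202.
D = q·S·CD = 8608 × 42.7 × 0.02202 = 8094 N

D = 8090 N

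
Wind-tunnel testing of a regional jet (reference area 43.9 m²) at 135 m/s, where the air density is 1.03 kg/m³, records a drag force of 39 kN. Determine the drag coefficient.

From D = ½ρv²S·CD, rearranging gives CD = 2D/(ρv²S).
CD = 2 × 39000 / (1.03 × 135² × 43.9) = 0.0947

CD = 0.0947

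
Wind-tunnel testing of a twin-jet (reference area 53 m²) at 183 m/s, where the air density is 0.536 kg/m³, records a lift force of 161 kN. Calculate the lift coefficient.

CL = 0.338

From L = ½ρv²S·CL, rearranging gives CL = 2L/(ρv²S).
CL = 2 × 1.61×10^5 / (0.536 × 183² × 53) = 0.338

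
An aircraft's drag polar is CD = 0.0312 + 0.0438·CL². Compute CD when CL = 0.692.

CD = 0.0312 + 0.0438 × 0.692² = 0.0312 + 0.02097 = 0.0522

CD = 0.0522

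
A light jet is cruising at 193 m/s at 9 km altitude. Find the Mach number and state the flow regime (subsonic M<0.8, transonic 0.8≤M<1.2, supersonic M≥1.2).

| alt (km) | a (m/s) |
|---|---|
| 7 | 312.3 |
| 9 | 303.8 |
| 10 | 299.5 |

At 9 km, from the table: a = 303.8 m/s.
M = v/a = 193 / 303.8 = 0.635
M = 0.635 → subsonic.

M = 0.635 (subsonic)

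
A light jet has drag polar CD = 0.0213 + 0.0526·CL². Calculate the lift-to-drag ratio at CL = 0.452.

CD = 0.0213 + 0.0526 × 0.452² = 0.03205
L/D = CL/CD = 0.452 / 0.03205 = 14.1

L/D = 14.1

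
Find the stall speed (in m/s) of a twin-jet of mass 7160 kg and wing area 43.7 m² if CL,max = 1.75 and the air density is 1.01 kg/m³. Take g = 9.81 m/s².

V_stall = 42.6 m/s

At stall, lift equals weight: L = W = m·g = 7160 × 9.81 = 70240 N.
V_stall = √(2W/(ρ·S·CL,max)) = √(2 × 70240 / (1.01 × 43.7 × 1.75))
V_stall = √1819 = 42.6 m/s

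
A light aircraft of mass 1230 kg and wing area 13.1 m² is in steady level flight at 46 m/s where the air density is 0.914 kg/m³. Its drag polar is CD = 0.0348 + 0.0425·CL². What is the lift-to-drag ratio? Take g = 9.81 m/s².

L/D = 13

Weight W = mg = 1230 × 9.81 = 12066 N; in level flight L = W.
q = ½ρv² = ½ × 0.914 × 46² = 967 Pa.
CL = 2W/(ρv²S) = 2×12066/(0.914×46²×13.1) = 0.9525.
CD = 0.0348 + 0.0425 × 0.9525² = 0.07336.
L/D = CL/CD = 0.9525 / 0.07336 = 13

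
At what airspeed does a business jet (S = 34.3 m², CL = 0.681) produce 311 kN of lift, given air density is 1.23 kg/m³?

v = 147 m/s

L = ½ρv²S·CL ⇒ v = √(2L/(ρ·S·CL))
v = √(2 × 3.11×10^5 / (1.23 × 34.3 × 0.681)) = √21650 = 147 m/s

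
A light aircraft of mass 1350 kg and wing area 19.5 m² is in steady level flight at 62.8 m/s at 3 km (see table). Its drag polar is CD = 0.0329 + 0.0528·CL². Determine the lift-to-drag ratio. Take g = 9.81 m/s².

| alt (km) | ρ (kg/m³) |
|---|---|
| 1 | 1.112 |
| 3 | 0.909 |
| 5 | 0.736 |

At 3 km, from the table: ρ = 0.909 kg/m³.
Level flight ⇒ L = W = m·g = 1350 × 9.81 = 13244 N.
q = ½ρv² = ½ × 0.909 × 62.8² = 1792 Pa.
CL = 2W/(ρv²S) = 2×13244/(0.909×62.8²×19.5) = 0.3789.
CD = 0.0329 + 0.0528 × 0.3789² = 0.04048.
L/D = CL/CD = 0.3789 / 0.04048 = 9.36

L/D = 9.36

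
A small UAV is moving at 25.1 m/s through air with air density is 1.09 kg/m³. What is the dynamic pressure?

q = ½ρv² = ½ × 1.09 × 25.1² = 343 Pa

q = 343 Pa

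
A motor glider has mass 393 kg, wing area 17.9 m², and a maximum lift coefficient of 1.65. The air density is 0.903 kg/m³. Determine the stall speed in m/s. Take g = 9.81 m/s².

V_stall = 17 m/s

Weight W = mg = 393 × 9.81 = 3855 N.
V_stall = √(2W/(ρ·S·CL,max)) = √(2 × 3855 / (0.903 × 17.9 × 1.65))
V_stall = √289.1 = 17 m/s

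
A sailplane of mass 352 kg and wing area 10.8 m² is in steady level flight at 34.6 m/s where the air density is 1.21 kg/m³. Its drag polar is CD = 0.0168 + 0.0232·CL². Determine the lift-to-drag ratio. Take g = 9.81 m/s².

Weight W = mg = 352 × 9.81 = 3453.1 N; in level flight L = W.
q = ½ρv² = ½ × 1.21 × 34.6² = 724.3 Pa.
Required CL = L/(qS) = 3453.1/(724.3·10.8) = 0.4414.
CD = 0.0168 + 0.0232 × 0.4414² = 0.02132.
L/D = CL/CD = 0.4414 / 0.02132 = 20.7

L/D = 20.7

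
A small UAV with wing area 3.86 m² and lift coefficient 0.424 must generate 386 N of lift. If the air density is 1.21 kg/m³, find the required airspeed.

L = ½ρv²S·CL ⇒ v = √(2L/(ρ·S·CL))
v = √(2 × 386 / (1.21 × 3.86 × 0.424)) = √389.8 = 19.7 m/s

v = 19.7 m/s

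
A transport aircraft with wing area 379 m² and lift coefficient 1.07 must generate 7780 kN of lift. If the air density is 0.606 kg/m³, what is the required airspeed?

v = 252 m/s

L = ½ρv²S·CL ⇒ v = √(2L/(ρ·S·CL))
v = √(2 × 7.78×10^6 / (0.606 × 379 × 1.07)) = √63320 = 252 m/s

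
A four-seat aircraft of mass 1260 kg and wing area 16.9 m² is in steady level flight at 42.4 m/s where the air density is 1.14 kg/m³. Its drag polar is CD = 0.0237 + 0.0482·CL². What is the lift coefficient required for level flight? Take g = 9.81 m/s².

CL = 0.714

Level flight ⇒ L = W = m·g = 1260 × 9.81 = 12361 N.
q = ½ρv² = ½ × 1.14 × 42.4² = 1025 Pa.
CL = 2W/(ρv²S) = 2×12361/(1.14×42.4²×16.9) = 0.7138.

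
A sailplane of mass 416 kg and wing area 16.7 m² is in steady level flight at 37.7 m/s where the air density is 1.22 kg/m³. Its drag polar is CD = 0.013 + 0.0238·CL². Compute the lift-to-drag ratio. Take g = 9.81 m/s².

In steady level flight, lift balances weight: W = mg = 416 × 9.81 = 4081 N.
q = ½ρv² = ½ × 1.22 × 37.7² = 867 Pa.
Required CL = L/(qS) = 4081/(867·16.7) = 0.2819.
CD = 0.013 + 0.0238 × 0.2819² = 0.01489.
L/D = CL/CD = 0.2819 / 0.01489 = 18.9

L/D = 18.9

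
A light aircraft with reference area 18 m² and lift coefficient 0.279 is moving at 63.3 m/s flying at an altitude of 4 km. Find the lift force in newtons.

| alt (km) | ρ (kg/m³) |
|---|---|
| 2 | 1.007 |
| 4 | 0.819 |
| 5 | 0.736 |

At 4 km, from the table: ρ = 0.819 kg/m³.
L = ½ρv²S·CL = ½ × 0.819 × 63.3² × 18 × 0.279 = 8240 N ≈ 8.24 kN

L = 8240 N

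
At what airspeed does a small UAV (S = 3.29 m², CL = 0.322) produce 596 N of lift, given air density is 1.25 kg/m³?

L = ½ρv²S·CL ⇒ v = √(2L/(ρ·S·CL))
v = √(2 × 596 / (1.25 × 3.29 × 0.322)) = √900.1 = 30 m/s

v = 30 m/s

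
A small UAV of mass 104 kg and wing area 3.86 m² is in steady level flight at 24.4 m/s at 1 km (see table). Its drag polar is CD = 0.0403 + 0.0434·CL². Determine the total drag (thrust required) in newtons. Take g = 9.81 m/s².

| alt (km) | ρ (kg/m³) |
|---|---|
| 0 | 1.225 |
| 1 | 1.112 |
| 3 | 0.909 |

At 1 km, from the table: ρ = 1.112 kg/m³.
Level flight ⇒ L = W = m·g = 104 × 9.81 = 1020.2 N.
q = ½ρv² = ½ × 1.112 × 24.4² = 331 Pa.
CL = W/(q·S) = 1020.2 / (331 × 3.86) = 0.7985.
CD = 0.0403 + 0.0434 × 0.7985² = 0.06797.
D = q·S·CD = 331 × 3.86 × 0.06797 = 86.85 N

D = 86.8 N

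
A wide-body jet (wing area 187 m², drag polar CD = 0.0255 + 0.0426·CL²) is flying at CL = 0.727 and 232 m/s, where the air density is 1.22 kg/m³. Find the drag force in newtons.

D = 2.95×10^5 N

CD = 0.0255 + 0.0426 × 0.727² = 0.04802
D = ½ρv²S·CD = ½ × 1.22 × 232² × 187 × 0.04802 = 2.95×10^5 N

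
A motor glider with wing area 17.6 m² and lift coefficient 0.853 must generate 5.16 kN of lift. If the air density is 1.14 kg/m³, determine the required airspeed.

L = ½ρv²S·CL ⇒ v = √(2L/(ρ·S·CL))
v = √(2 × 5160 / (1.14 × 17.6 × 0.853)) = √603 = 24.6 m/s

v = 24.6 m/s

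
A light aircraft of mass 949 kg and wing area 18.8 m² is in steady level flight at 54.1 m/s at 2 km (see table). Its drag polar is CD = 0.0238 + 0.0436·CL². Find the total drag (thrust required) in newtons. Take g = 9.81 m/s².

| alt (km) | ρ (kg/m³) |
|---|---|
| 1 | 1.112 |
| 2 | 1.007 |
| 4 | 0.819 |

D = 796 N

At 2 km, from the table: ρ = 1.007 kg/m³.
In steady level flight, lift balances weight: W = mg = 949 × 9.81 = 9309.7 N.
q = ½ρv² = ½ × 1.007 × 54.1² = 1474 Pa.
Required CL = L/(qS) = 9309.7/(1474·18.8) = 0.336.
CD = 0.0238 + 0.0436 × 0.336² = 0.02872.
D = q·S·CD = 1474 × 18.8 × 0.02872 = 795.8 N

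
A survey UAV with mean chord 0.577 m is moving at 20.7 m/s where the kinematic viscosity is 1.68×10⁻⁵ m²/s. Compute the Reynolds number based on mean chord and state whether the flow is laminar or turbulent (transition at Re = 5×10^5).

Re = v·c/ν = 20.7 × 0.577 / (1.68×10⁻⁵) = 7.11×10^5
Since 7.11×10^5 > 5×10^5, the flow is turbulent.

Re = 7.11×10^5 (turbulent)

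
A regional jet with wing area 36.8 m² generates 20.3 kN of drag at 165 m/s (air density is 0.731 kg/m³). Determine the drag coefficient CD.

CD = 0.0554

From D = ½ρv²S·CD, rearranging gives CD = 2D/(ρv²S).
CD = 2 × 20300 / (0.731 × 165² × 36.8) = 0.0554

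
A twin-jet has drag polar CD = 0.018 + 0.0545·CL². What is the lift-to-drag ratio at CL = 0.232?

CD = 0.018 + 0.0545 × 0.232² = 0.02093
L/D = CL/CD = 0.232 / 0.02093 = 11.1

L/D = 11.1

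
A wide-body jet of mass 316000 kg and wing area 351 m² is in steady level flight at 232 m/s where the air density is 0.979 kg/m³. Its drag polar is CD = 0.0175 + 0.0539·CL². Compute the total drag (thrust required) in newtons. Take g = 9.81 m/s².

D = 2.18×10^5 N

In steady level flight, lift balances weight: W = mg = 316000 × 9.81 = 3.1×10^6 N.
q = ½ρv² = ½ × 0.979 × 232² = 26350 Pa.
CL = W/(q·S) = 3.1×10^6 / (26350 × 351) = 0.3352.
CD = 0.0175 + 0.0539 × 0.3352² = 0.02356.
D = q·S·CD = 26350 × 351 × 0.02356 = 2.178×10^5 N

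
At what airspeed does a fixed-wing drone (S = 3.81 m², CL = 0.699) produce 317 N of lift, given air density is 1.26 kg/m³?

v = 13.7 m/s

L = ½ρv²S·CL ⇒ v = √(2L/(ρ·S·CL))
v = √(2 × 317 / (1.26 × 3.81 × 0.699)) = √188.9 = 13.7 m/s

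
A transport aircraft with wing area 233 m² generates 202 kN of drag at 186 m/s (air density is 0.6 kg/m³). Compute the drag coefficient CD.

From D = ½ρv²S·CD, rearranging gives CD = 2D/(ρv²S).
CD = 2 × 2.02×10^5 / (0.6 × 186² × 233) = 0.0835

CD = 0.0835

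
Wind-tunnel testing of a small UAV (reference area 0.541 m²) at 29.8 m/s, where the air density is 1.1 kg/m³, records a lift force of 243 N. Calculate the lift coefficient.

From L = ½ρv²S·CL, rearranging gives CL = 2L/(ρv²S).
CL = 2 × 243 / (1.1 × 29.8² × 0.541) = 0.92

CL = 0.92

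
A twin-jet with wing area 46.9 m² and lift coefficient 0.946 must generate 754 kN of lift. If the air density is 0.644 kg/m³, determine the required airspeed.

v = 230 m/s

L = ½ρv²S·CL ⇒ v = √(2L/(ρ·S·CL))
v = √(2 × 7.54×10^5 / (0.644 × 46.9 × 0.946)) = √52780 = 230 m/s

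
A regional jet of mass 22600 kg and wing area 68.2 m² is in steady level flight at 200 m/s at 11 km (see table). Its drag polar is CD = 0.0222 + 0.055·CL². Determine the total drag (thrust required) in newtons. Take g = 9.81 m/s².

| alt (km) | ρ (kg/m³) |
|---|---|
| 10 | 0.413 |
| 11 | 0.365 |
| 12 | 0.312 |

D = 16500 N

At 11 km, from the table: ρ = 0.365 kg/m³.
Weight W = mg = 22600 × 9.81 = 2.2171×10^5 N; in level flight L = W.
q = ½ρv² = ½ × 0.365 × 200² = 7300 Pa.
CL = 2W/(ρv²S) = 2×2.2171×10^5/(0.365×200²×68.2) = 0.4453.
CD = 0.0222 + 0.055 × 0.4453² = 0.03311.
D = q·S·CD = 7300 × 68.2 × 0.03311 = 16480 N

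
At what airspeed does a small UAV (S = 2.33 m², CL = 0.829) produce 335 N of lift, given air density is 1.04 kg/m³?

v = 18.3 m/s

L = ½ρv²S·CL ⇒ v = √(2L/(ρ·S·CL))
v = √(2 × 335 / (1.04 × 2.33 × 0.829)) = √333.5 = 18.3 m/s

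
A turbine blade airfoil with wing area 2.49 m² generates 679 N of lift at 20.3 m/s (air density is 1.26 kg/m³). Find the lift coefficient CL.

CL = 1.05

From L = ½ρv²S·CL, rearranging gives CL = 2L/(ρv²S).
CL = 2 × 679 / (1.26 × 20.3² × 2.49) = 1.05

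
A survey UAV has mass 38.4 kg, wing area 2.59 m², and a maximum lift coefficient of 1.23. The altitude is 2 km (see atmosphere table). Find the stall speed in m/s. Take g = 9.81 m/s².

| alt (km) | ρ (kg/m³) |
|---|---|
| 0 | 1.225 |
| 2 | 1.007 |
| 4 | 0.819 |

V_stall = 15.3 m/s

At 2 km, from the table: ρ = 1.007 kg/m³.
Stall occurs when L = W at CL,max. W = mg = 38.4 × 9.81 = 376.7 N.
V_stall = √(2W/(ρ·S·CL,max)) = √(2 × 376.7 / (1.007 × 2.59 × 1.23))
V_stall = √234.9 = 15.3 m/s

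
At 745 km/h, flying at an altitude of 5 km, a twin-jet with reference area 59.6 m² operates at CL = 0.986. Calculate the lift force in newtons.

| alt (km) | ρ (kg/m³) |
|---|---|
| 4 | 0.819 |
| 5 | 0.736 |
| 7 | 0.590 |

At 5 km, from the table: ρ = 0.736 kg/m³.
Convert speed: v = 745 km/h ÷ 3.6 = 206.9 m/s.
L = ½ρv²S·CL = ½ × 0.736 × 206.9² × 59.6 × 0.986 = 9.26×10^5 N ≈ 926 kN

L = 9.26×10^5 N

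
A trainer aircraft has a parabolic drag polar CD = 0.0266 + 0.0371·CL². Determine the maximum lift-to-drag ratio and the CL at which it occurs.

For CD = CD0 + K·CL², (L/D)max occurs at CL* = √(CD0/K) and equals 1/(2√(K·CD0)).
(L/D)max = 1/(2√(0.0371 × 0.0266)) = 1/(2 × 0.03141) = 15.9
CL* = √(0.0266/0.0371) = 0.847

(L/D)max = 15.9, at CL = 0.847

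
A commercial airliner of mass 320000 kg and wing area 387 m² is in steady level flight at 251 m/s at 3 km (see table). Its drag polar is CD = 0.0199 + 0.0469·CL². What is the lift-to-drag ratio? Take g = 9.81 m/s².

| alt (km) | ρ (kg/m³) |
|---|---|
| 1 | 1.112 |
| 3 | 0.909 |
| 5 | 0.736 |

L/D = 12

At 3 km, from the table: ρ = 0.909 kg/m³.
In steady level flight, lift balances weight: W = mg = 320000 × 9.81 = 3.1392×10^6 N.
q = ½ρv² = ½ × 0.909 × 251² = 28630 Pa.
CL = W/(q·S) = 3.1392×10^6 / (28630 × 387) = 0.2833.
CD = 0.0199 + 0.0469 × 0.2833² = 0.02366.
L/D = CL/CD = 0.2833 / 0.02366 = 12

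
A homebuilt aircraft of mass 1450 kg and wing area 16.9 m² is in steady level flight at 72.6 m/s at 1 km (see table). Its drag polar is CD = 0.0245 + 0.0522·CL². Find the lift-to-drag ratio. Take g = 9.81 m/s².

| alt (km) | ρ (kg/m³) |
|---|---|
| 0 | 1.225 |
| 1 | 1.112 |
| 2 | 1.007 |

L/D = 9.97

At 1 km, from the table: ρ = 1.112 kg/m³.
Weight W = mg = 1450 × 9.81 = 14224 N; in level flight L = W.
Dynamic pressure q = 0.5 × 1.112 × 72.6² = 2931 Pa.
CL = W/(q·S) = 14224 / (2931 × 16.9) = 0.2872.
CD = 0.0245 + 0.0522 × 0.2872² = 0.02881.
L/D = CL/CD = 0.2872 / 0.02881 = 9.97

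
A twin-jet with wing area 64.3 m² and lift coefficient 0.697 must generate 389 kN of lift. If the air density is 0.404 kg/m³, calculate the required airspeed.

L = ½ρv²S·CL ⇒ v = √(2L/(ρ·S·CL))
v = √(2 × 3.89×10^5 / (0.404 × 64.3 × 0.697)) = √42970 = 207 m/s

v = 207 m/s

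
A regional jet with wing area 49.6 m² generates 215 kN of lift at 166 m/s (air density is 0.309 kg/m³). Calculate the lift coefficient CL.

From L = ½ρv²S·CL, rearranging gives CL = 2L/(ρv²S).
CL = 2 × 2.15×10^5 / (0.309 × 166² × 49.6) = 1.02

CL = 1.02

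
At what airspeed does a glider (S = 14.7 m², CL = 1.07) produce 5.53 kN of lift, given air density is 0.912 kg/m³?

v = 27.8 m/s

L = ½ρv²S·CL ⇒ v = √(2L/(ρ·S·CL))
v = √(2 × 5530 / (0.912 × 14.7 × 1.07)) = √771 = 27.8 m/s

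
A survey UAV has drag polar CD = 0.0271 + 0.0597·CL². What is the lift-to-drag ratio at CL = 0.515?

CD = 0.0271 + 0.0597 × 0.515² = 0.04293
L/D = CL/CD = 0.515 / 0.04293 = 12

L/D = 12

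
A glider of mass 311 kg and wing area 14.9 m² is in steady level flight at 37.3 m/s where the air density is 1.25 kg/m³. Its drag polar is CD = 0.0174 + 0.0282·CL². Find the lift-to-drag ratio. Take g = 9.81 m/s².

Weight W = mg = 311 × 9.81 = 3050.9 N; in level flight L = W.
Dynamic pressure q = 0.5 × 1.25 × 37.3² = 869.6 Pa.
CL = W/(q·S) = 3050.9 / (869.6 × 14.9) = 0.2355.
CD = 0.0174 + 0.0282 × 0.2355² = 0.01896.
L/D = CL/CD = 0.2355 / 0.01896 = 12.4

L/D = 12.4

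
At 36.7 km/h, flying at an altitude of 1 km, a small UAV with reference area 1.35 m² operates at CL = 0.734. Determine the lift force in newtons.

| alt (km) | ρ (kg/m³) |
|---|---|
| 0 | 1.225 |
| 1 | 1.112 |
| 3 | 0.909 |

L = 57.3 N

At 1 km, from the table: ρ = 1.112 kg/m³.
Convert speed: v = 36.7 km/h ÷ 3.6 = 10.19 m/s.
L = ½ρv²S·CL = ½ × 1.112 × 10.19² × 1.35 × 0.734 = 57.3 N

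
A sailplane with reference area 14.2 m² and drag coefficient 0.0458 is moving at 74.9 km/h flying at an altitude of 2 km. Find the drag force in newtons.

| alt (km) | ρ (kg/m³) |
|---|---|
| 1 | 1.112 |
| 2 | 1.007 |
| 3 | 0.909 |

At 2 km, from the table: ρ = 1.007 kg/m³.
Convert speed: v = 74.9 km/h ÷ 3.6 = 20.81 m/s.
D = ½ρv²S·CD = ½ × 1.007 × 20.81² × 14.2 × 0.0458 = 142 N

D = 142 N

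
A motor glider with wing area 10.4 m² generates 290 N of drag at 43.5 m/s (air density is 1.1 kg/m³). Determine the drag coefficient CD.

From D = ½ρv²S·CD, rearranging gives CD = 2D/(ρv²S).
CD = 2 × 290 / (1.1 × 43.5² × 10.4) = 0.0268

CD = 0.0268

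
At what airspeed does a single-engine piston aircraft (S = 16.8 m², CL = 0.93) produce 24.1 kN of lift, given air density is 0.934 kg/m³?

L = ½ρv²S·CL ⇒ v = √(2L/(ρ·S·CL))
v = √(2 × 24100 / (0.934 × 16.8 × 0.93)) = √3303 = 57.5 m/s

v = 57.5 m/s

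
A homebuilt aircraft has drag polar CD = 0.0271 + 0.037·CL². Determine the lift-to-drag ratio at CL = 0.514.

CD = 0.0271 + 0.037 × 0.514² = 0.03688
L/D = CL/CD = 0.514 / 0.03688 = 13.9

L/D = 13.9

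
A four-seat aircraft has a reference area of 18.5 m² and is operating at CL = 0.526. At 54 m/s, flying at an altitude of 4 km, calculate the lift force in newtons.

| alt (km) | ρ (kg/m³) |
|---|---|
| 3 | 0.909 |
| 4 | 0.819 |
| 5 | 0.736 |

L = 11600 N

At 4 km, from the table: ρ = 0.819 kg/m³.
L = ½ρv²S·CL = ½ × 0.819 × 54² × 18.5 × 0.526 = 11600 N ≈ 11.6 kN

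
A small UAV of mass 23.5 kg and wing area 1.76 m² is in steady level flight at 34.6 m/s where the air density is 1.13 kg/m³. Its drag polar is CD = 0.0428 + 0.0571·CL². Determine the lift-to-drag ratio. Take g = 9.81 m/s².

L/D = 4.31

In steady level flight, lift balances weight: W = mg = 23.5 × 9.81 = 230.54 N.
q = ½ρv² = ½ × 1.13 × 34.6² = 676.4 Pa.
CL = W/(q·S) = 230.54 / (676.4 × 1.76) = 0.1937.
CD = 0.0428 + 0.0571 × 0.1937² = 0.04494.
L/D = CL/CD = 0.1937 / 0.04494 = 4.31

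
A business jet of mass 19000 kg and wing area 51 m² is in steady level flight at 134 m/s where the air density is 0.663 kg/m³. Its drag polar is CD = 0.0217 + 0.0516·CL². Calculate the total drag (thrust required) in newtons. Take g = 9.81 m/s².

Level flight ⇒ L = W = m·g = 19000 × 9.81 = 1.8639×10^5 N.
Dynamic pressure q = 0.5 × 0.663 × 134² = 5952 Pa.
CL = 2W/(ρv²S) = 2×1.8639×10^5/(0.663×134²×51) = 0.614.
CD = 0.0217 + 0.0516 × 0.614² = 0.04115.
D = q·S·CD = 5952 × 51 × 0.04115 = 12490 N

D = 12500 N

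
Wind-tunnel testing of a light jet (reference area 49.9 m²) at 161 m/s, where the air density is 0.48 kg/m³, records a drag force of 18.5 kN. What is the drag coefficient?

CD = 0.0596

From D = ½ρv²S·CD, rearranging gives CD = 2D/(ρv²S).
CD = 2 × 18500 / (0.48 × 161² × 49.9) = 0.0596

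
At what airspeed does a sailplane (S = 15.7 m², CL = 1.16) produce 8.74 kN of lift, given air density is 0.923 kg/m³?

v = 32.2 m/s

L = ½ρv²S·CL ⇒ v = √(2L/(ρ·S·CL))
v = √(2 × 8740 / (0.923 × 15.7 × 1.16)) = √1040 = 32.2 m/s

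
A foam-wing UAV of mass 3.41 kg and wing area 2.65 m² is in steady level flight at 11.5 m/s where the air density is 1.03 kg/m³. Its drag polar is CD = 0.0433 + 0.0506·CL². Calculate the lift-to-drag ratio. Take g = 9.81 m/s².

L/D = 4.12

In steady level flight, lift balances weight: W = mg = 3.41 × 9.81 = 33.452 N.
q = ½ρv² = ½ × 1.03 × 11.5² = 68.11 Pa.
CL = 2W/(ρv²S) = 2×33.452/(1.03×11.5²×2.65) = 0.1853.
CD = 0.0433 + 0.0506 × 0.1853² = 0.04504.
L/D = CL/CD = 0.1853 / 0.04504 = 4.12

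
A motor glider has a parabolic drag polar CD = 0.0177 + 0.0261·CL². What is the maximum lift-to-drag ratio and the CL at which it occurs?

For CD = CD0 + K·CL², (L/D)max occurs at CL* = √(CD0/K) and equals 1/(2√(K·CD0)).
(L/D)max = 1/(2√(0.0261 × 0.0177)) = 1/(2 × 0.02149) = 23.3
CL* = √(0.0177/0.0261) = 0.824

(L/D)max = 23.3, at CL = 0.824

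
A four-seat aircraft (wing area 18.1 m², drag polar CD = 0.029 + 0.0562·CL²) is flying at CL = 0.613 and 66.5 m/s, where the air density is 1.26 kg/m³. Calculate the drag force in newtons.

D = 2530 N

CD = 0.029 + 0.0562 × 0.613² = 0.05012
D = ½ρv²S·CD = ½ × 1.26 × 66.5² × 18.1 × 0.05012 = 2530 N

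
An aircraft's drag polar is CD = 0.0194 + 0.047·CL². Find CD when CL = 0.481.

CD = 0.0303

CD = 0.0194 + 0.047 × 0.481² = 0.0194 + 0.01087 = 0.0303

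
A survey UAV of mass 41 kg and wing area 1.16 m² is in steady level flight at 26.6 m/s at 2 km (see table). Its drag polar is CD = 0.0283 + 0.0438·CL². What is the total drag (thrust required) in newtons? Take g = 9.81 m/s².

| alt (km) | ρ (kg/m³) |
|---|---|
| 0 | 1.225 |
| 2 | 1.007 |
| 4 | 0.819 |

At 2 km, from the table: ρ = 1.007 kg/m³.
Level flight ⇒ L = W = m·g = 41 × 9.81 = 402.21 N.
q = ½ρv² = ½ × 1.007 × 26.6² = 356.3 Pa.
CL = 2W/(ρv²S) = 2×402.21/(1.007×26.6²×1.16) = 0.9733.
CD = 0.0283 + 0.0438 × 0.9733² = 0.06979.
D = q·S·CD = 356.3 × 1.16 × 0.06979 = 28.84 N

D = 28.8 N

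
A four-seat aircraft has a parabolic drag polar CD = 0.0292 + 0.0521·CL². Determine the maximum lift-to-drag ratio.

For CD = CD0 + K·CL², (L/D)max occurs at CL* = √(CD0/K) and equals 1/(2√(K·CD0)).
(L/D)max = 1/(2√(0.0521 × 0.0292)) = 1/(2 × 0.039) = 12.8

(L/D)max = 12.8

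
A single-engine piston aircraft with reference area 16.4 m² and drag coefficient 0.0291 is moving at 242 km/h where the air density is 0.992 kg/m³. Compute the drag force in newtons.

Convert speed: v = 242 km/h ÷ 3.6 = 67.22 m/s.
Dynamic pressure q = ½ρv² = ½ × 0.992 × 67.22² = 2241 Pa.
D = q·S·CD = 2241 × 16.4 × 0.0291 = 1070 N

D = 1070 N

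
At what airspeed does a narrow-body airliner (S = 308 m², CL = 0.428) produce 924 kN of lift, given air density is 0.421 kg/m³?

v = 182 m/s

L = ½ρv²S·CL ⇒ v = √(2L/(ρ·S·CL))
v = √(2 × 9.24×10^5 / (0.421 × 308 × 0.428)) = √33300 = 182 m/s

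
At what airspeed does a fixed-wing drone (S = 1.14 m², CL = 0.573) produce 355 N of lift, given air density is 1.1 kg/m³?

v = 31.4 m/s

L = ½ρv²S·CL ⇒ v = √(2L/(ρ·S·CL))
v = √(2 × 355 / (1.1 × 1.14 × 0.573)) = √988.1 = 31.4 m/s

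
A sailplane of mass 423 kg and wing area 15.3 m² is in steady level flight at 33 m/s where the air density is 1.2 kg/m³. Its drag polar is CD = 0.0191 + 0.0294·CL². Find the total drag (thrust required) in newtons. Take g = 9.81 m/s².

In steady level flight, lift balances weight: W = mg = 423 × 9.81 = 4149.6 N.
Dynamic pressure q = 0.5 × 1.2 × 33² = 653.4 Pa.
CL = W/(q·S) = 4149.6 / (653.4 × 15.3) = 0.4151.
CD = 0.0191 + 0.0294 × 0.4151² = 0.02417.
D = q·S·CD = 653.4 × 15.3 × 0.02417 = 241.6 N

D = 242 N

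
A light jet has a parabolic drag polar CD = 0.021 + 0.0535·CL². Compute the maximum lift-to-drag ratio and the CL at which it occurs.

For CD = CD0 + K·CL², (L/D)max occurs at CL* = √(CD0/K) and equals 1/(2√(K·CD0)).
(L/D)max = 1/(2√(0.0535 × 0.021)) = 1/(2 × 0.03352) = 14.9
CL* = √(0.021/0.0535) = 0.627

(L/D)max = 14.9, at CL = 0.627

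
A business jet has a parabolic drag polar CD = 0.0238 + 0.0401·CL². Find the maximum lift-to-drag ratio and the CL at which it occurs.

(L/D)max = 16.2, at CL = 0.77

For CD = CD0 + K·CL², (L/D)max occurs at CL* = √(CD0/K) and equals 1/(2√(K·CD0)).
(L/D)max = 1/(2√(0.0401 × 0.0238)) = 1/(2 × 0.03089) = 16.2
CL* = √(0.0238/0.0401) = 0.77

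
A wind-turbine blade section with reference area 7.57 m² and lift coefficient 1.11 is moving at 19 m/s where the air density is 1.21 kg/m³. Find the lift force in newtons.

L = ½ρv²S·CL = ½ × 1.21 × 19² × 7.57 × 1.11 = 1840 N

L = 1840 N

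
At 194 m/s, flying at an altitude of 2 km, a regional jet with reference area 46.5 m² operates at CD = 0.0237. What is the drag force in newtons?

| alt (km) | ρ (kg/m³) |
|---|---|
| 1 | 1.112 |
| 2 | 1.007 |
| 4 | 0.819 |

At 2 km, from the table: ρ = 1.007 kg/m³.
D = ½ρv²S·CD = ½ × 1.007 × 194² × 46.5 × 0.0237 = 20900 N ≈ 20.9 kN

D = 20900 N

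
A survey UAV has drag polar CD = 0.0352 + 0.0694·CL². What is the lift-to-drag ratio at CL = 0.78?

CD = 0.0352 + 0.0694 × 0.78² = 0.07742
L/D = CL/CD = 0.78 / 0.07742 = 10.1

L/D = 10.1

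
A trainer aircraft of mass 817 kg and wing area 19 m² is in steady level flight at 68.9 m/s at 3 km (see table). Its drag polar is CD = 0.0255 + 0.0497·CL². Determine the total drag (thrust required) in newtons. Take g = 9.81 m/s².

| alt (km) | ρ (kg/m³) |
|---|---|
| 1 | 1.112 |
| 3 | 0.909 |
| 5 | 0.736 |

At 3 km, from the table: ρ = 0.909 kg/m³.
In steady level flight, lift balances weight: W = mg = 817 × 9.81 = 8014.8 N.
q = ½ρv² = ½ × 0.909 × 68.9² = 2158 Pa.
CL = 2W/(ρv²S) = 2×8014.8/(0.909×68.9²×19) = 0.1955.
CD = 0.0255 + 0.0497 × 0.1955² = 0.0274.
D = q·S·CD = 2158 × 19 × 0.0274 = 1123 N

D = 1120 N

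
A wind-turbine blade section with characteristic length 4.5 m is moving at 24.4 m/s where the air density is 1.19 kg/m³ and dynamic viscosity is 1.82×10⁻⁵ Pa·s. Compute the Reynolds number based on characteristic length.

Re = 7.18×10^6

Re = ρ·v·c/μ = 1.19 × 24.4 × 4.5 / (1.82×10⁻⁵) = 7.18×10^6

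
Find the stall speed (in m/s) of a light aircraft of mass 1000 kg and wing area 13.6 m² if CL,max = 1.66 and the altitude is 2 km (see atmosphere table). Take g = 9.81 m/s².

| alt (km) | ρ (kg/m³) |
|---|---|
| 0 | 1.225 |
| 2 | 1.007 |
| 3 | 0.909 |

At 2 km, from the table: ρ = 1.007 kg/m³.
At stall, lift equals weight: L = W = m·g = 1000 × 9.81 = 9810 N.
From L = ½ρV²S·CL,max = W: V_stall = √(2W/(ρSCL,max)) = √(2·9810/(1.007·13.6·1.66))
V_stall = √863 = 29.4 m/s

V_stall = 29.4 m/s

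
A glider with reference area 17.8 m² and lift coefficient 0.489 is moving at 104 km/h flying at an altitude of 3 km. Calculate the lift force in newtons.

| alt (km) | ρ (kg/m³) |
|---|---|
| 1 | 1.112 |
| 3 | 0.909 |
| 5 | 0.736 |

At 3 km, from the table: ρ = 0.909 kg/m³.
Convert speed: v = 104 km/h ÷ 3.6 = 28.89 m/s.
L = ½ρv²S·CL = ½ × 0.909 × 28.89² × 17.8 × 0.489 = 3300 N

L = 3300 N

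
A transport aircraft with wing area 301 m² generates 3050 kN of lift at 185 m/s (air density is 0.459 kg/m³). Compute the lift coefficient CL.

CL = 1.29

From L = ½ρv²S·CL, rearranging gives CL = 2L/(ρv²S).
CL = 2 × 3.05×10^6 / (0.459 × 185² × 301) = 1.29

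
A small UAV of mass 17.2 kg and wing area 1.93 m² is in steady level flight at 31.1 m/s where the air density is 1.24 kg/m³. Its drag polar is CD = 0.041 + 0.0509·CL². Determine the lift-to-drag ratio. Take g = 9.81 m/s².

In steady level flight, lift balances weight: W = mg = 17.2 × 9.81 = 168.73 N.
Dynamic pressure q = 0.5 × 1.24 × 31.1² = 599.7 Pa.
Required CL = L/(qS) = 168.73/(599.7·1.93) = 0.1458.
CD = 0.041 + 0.0509 × 0.1458² = 0.04208.
L/D = CL/CD = 0.1458 / 0.04208 = 3.46

L/D = 3.46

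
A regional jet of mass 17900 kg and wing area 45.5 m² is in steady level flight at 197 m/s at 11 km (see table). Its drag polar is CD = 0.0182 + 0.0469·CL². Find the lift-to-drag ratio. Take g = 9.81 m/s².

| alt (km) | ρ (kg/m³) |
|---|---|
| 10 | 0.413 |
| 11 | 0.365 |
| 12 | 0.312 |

At 11 km, from the table: ρ = 0.365 kg/m³.
In steady level flight, lift balances weight: W = mg = 17900 × 9.81 = 1.756×10^5 N.
q = ½ρv² = ½ × 0.365 × 197² = 7083 Pa.
CL = W/(q·S) = 1.756×10^5 / (7083 × 45.5) = 0.5449.
CD = 0.0182 + 0.0469 × 0.5449² = 0.03213.
L/D = CL/CD = 0.5449 / 0.03213 = 17

L/D = 17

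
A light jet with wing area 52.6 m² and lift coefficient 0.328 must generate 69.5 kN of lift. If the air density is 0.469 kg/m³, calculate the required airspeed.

v = 131 m/s

L = ½ρv²S·CL ⇒ v = √(2L/(ρ·S·CL))
v = √(2 × 69500 / (0.469 × 52.6 × 0.328)) = √17180 = 131 m/s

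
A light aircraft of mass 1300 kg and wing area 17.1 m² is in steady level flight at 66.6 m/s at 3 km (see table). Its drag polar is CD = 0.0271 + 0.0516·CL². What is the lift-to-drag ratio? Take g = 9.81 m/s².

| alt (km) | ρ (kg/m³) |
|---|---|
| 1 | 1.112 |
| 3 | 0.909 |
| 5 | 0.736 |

L/D = 10.8

At 3 km, from the table: ρ = 0.909 kg/m³.
Weight W = mg = 1300 × 9.81 = 12753 N; in level flight L = W.
Dynamic pressure q = 0.5 × 0.909 × 66.6² = 2016 Pa.
CL = W/(q·S) = 12753 / (2016 × 17.1) = 0.3699.
CD = 0.0271 + 0.0516 × 0.3699² = 0.03416.
L/D = CL/CD = 0.3699 / 0.03416 = 10.8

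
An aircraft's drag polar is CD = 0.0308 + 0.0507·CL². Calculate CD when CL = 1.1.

CD = 0.0308 + 0.0507 × 1.1² = 0.0308 + 0.06135 = 0.0921

CD = 0.0921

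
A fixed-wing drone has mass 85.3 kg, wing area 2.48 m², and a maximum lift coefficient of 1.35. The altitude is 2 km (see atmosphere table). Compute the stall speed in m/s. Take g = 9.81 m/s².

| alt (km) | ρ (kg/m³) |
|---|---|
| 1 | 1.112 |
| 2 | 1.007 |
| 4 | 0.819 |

V_stall = 22.3 m/s

At 2 km, from the table: ρ = 1.007 kg/m³.
Weight W = mg = 85.3 × 9.81 = 836.8 N.
V_stall = √(2W/(ρ·S·CL,max)) = √(2 × 836.8 / (1.007 × 2.48 × 1.35))
V_stall = √496.4 = 22.3 m/s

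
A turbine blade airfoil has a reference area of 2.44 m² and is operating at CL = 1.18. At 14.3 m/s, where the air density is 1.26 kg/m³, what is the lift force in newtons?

L = 371 N

L = ½ρv²S·CL = ½ × 1.26 × 14.3² × 2.44 × 1.18 = 371 N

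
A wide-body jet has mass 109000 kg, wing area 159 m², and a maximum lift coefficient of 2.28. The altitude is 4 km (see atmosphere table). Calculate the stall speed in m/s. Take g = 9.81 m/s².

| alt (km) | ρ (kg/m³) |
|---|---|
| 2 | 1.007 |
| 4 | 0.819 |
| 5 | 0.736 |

At 4 km, from the table: ρ = 0.819 kg/m³.
At stall, lift equals weight: L = W = m·g = 109000 × 9.81 = 1.069×10^6 N.
V_stall = √(2W/(ρ·S·CL,max)) = √(2 × 1.069×10^6 / (0.819 × 159 × 2.28))
V_stall = √7203 = 84.9 m/s

V_stall = 84.9 m/s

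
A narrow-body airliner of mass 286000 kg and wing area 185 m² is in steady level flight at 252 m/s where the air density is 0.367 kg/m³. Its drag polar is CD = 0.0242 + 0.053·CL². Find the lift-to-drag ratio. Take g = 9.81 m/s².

L/D = 11.4

Weight W = mg = 286000 × 9.81 = 2.8057×10^6 N; in level flight L = W.
Dynamic pressure q = 0.5 × 0.367 × 252² = 11650 Pa.
Required CL = L/(qS) = 2.8057×10^6/(11650·185) = 1.301.
CD = 0.0242 + 0.053 × 1.301² = 0.114.
L/D = CL/CD = 1.301 / 0.114 = 11.4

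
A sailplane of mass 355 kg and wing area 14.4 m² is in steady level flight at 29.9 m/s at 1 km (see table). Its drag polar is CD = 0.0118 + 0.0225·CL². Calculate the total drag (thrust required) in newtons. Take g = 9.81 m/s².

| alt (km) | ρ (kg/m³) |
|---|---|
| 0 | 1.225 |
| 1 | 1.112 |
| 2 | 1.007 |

At 1 km, from the table: ρ = 1.112 kg/m³.
In steady level flight, lift balances weight: W = mg = 355 × 9.81 = 3482.6 N.
q = ½ρv² = ½ × 1.112 × 29.9² = 497.1 Pa.
Required CL = L/(qS) = 3482.6/(497.1·14.4) = 0.4865.
CD = 0.0118 + 0.0225 × 0.4865² = 0.01713.
D = q·S·CD = 497.1 × 14.4 × 0.01713 = 122.6 N

D = 123 N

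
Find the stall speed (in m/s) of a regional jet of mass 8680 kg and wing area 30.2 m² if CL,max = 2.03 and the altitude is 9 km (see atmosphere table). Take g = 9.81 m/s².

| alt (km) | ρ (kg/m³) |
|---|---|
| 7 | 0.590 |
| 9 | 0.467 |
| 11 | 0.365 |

At 9 km, from the table: ρ = 0.467 kg/m³.
Weight W = mg = 8680 × 9.81 = 85150 N.
From L = ½ρV²S·CL,max = W: V_stall = √(2W/(ρSCL,max)) = √(2·85150/(0.467·30.2·2.03))
V_stall = √5948 = 77.1 m/s

V_stall = 77.1 m/s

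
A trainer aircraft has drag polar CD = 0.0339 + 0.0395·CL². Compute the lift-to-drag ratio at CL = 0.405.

L/D = 10

CD = 0.0339 + 0.0395 × 0.405² = 0.04038
L/D = CL/CD = 0.405 / 0.04038 = 10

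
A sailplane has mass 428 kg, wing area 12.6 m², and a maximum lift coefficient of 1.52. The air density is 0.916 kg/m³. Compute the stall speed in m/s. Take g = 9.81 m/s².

V_stall = 21.9 m/s

Weight W = mg = 428 × 9.81 = 4199 N.
V_stall = √(2W/(ρ·S·CL,max)) = √(2 × 4199 / (0.916 × 12.6 × 1.52))
V_stall = √478.7 = 21.9 m/s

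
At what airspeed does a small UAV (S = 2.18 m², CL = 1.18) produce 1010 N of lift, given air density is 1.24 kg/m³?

v = 25.2 m/s

L = ½ρv²S·CL ⇒ v = √(2L/(ρ·S·CL))
v = √(2 × 1010 / (1.24 × 2.18 × 1.18)) = √633.3 = 25.2 m/s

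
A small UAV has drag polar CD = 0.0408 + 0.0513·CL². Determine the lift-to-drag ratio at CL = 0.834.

CD = 0.0408 + 0.0513 × 0.834² = 0.07648
L/D = CL/CD = 0.834 / 0.07648 = 10.9

L/D = 10.9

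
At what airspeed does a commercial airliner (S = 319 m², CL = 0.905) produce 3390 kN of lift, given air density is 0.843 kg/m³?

L = ½ρv²S·CL ⇒ v = √(2L/(ρ·S·CL))
v = √(2 × 3.39×10^6 / (0.843 × 319 × 0.905)) = √27860 = 167 m/s

v = 167 m/s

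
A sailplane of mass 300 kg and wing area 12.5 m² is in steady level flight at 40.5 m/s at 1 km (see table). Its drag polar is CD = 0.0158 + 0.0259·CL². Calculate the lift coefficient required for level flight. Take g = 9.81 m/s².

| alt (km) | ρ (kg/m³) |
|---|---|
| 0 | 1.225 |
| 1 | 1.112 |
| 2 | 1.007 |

CL = 0.258

At 1 km, from the table: ρ = 1.112 kg/m³.
In steady level flight, lift balances weight: W = mg = 300 × 9.81 = 2943 N.
q = ½ρv² = ½ × 1.112 × 40.5² = 912 Pa.
Required CL = L/(qS) = 2943/(912·12.5) = 0.2582.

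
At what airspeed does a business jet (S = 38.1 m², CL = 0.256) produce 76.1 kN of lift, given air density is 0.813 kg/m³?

v = 139 m/s

L = ½ρv²S·CL ⇒ v = √(2L/(ρ·S·CL))
v = √(2 × 76100 / (0.813 × 38.1 × 0.256)) = √19190 = 139 m/s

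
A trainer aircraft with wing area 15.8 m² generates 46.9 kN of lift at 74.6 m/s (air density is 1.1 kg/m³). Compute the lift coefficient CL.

From L = ½ρv²S·CL, rearranging gives CL = 2L/(ρv²S).
CL = 2 × 46900 / (1.1 × 74.6² × 15.8) = 0.97

CL = 0.97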